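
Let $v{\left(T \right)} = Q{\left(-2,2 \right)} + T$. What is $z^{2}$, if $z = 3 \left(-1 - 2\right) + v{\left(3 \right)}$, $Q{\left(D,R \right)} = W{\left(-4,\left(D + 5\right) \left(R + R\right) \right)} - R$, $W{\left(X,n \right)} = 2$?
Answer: $36$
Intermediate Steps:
$Q{\left(D,R \right)} = 2 - R$
$v{\left(T \right)} = T$ ($v{\left(T \right)} = \left(2 - 2\right) + T = 0 + T = T$)
$z = -6$ ($z = 3 \left(-1 - 2\right) + 3 = 3 \left(-3\right) + 3 = -9 + 3 = -6$)
$z^{2} = \left(-6\right)^{2} = 36$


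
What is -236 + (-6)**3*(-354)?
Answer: 76228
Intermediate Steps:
-236 + (-6)**3*(-354) = -236 - 216*(-354) = -236 + 76464 = 76228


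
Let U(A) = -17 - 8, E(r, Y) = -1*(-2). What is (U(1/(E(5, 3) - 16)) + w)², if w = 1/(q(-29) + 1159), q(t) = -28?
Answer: 799419076/1279161 ≈ 624.96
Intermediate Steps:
E(r, Y) = 2
U(A) = -25
w = 1/1131 (w = 1/(-28 + 1159) = 1/1131 ≈ 0.00088417)
(U(1/(E(5, 3) - 16)) + w)² = (-25 + 1/1131)² = (-28274/1131)² = 799419076/1279161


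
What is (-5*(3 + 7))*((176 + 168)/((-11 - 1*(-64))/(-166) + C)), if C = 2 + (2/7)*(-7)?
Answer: 2855200/53 ≈ 53872.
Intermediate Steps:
C = 0 (C = 2 + (2*(⅐))*(-7) = 2 + (2/7)*(-7) = 2 - 2 = 0)
(-5*(3 + 7))*((176 + 168)/((-11 - 1*(-64))/(-166) + C)) = (-5*(3 + 7))*((176 + 168)/((-11 - 1*(-64))/(-166) + 0)) = (-5*10)*(344/((-11 + 64)*(-1/166) + 0)) = -17200/(53*(-1/166) + 0) = -17200/(-53/166 + 0) = -17200/(-53/166) = -17200*(-166)/53 = -50*(-57104/53) = 2855200/53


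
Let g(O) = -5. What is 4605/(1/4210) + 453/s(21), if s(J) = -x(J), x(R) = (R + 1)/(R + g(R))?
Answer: 213253926/11 ≈ 1.9387e+7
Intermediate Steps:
x(R) = (1 + R)/(-5 + R) (x(R) = (R + 1)/(R - 5) = (1 + R)/(-5 + R))
s(J) = -(1 + J)/(-5 + J)
4605/(1/4210) + 453/s(21) = 4605/(1/4210) + 453/(((-1 - 1*21)/(-5 + 21))) = 4605/(1/4210) + 453/(((-1 - 21)/16)) = 4605*4210 + 453/(((1/16)*(-22))) = 19387050 + 453/(-11/8) = 19387050 + 453*(-8/11) = 19387050 - 3624/11 = 213253926/11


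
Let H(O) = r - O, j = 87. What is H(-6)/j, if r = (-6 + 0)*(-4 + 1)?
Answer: 8/29 ≈ 0.27586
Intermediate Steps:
r = 18 (r = -6*(-3) = 18)
H(O) = 18 - O
H(-6)/j = (18 - 1*(-6))/87 = (18 + 6)*(1/87) = 24*(1/87) = 8/29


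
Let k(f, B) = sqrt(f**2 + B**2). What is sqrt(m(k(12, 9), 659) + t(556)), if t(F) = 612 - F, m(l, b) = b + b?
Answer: sqrt(1374) ≈ 37.068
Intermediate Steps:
k(f, B) = sqrt(B**2 + f**2)
m(l, b) = 2*b
sqrt(m(k(12, 9), 659) + t(556)) = sqrt(2*659 + (612 - 1*556)) = sqrt(1318 + (612 - 556)) = sqrt(1318 + 56) = sqrt(1374)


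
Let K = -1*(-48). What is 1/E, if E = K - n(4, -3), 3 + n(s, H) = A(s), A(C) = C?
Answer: 1/47 ≈ 0.021277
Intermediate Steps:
n(s, H) = -3 + s
K = 48
E = 47 (E = 48 - (-3 + 4) = 48 - 1*1 = 48 - 1 = 47)
1/E = 1/47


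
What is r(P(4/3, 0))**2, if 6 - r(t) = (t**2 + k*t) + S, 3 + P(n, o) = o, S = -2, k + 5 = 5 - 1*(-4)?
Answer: 121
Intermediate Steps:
k = 4 (k = -5 + (5 - 1*(-4)) = -5 + (5 + 4) = -5 + 9 = 4)
P(n, o) = -3 + o
r(t) = 8 - t**2 - 4*t (r(t) = 6 - ((t**2 + 4*t) - 2) = 6 - (-2 + t**2 + 4*t) = 6 + (2 - t**2 - 4*t) = 8 - t**2 - 4*t)
r(P(4/3, 0))**2 = (8 - (-3 + 0)**2 - 4*(-3 + 0))**2 = (8 - 1*(-3)**2 - 4*(-3))**2 = (8 - 1*9 + 12)**2 = (8 - 9 + 12)**2 = 11**2 = 121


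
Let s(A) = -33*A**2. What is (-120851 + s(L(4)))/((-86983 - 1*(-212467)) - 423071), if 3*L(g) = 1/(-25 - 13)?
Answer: 523526543/1289146884 ≈ 0.40610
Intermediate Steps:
L(g) = -1/114 (L(g) = 1/(3*(-25 - 13)) = (1/3)/(-38) = (1/3)*(-1/38) = -1/114)
(-120851 + s(L(4)))/((-86983 - 1*(-212467)) - 423071) = (-120851 - 33*(-1/114)**2)/((-86983 - 1*(-212467)) - 423071) = (-120851 - 33*1/12996)/((-86983 + 212467) - 423071) = (-120851 - 11/4332)/(125484 - 423071) = -523526543/4332/(-297587) = -523526543/4332*(-1/297587) = 523526543/1289146884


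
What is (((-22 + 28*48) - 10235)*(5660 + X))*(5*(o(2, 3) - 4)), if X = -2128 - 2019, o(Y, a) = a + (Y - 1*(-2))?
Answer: -202280535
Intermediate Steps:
o(Y, a) = 2 + Y + a (o(Y, a) = a + (Y + 2) = a + (2 + Y) = 2 + Y + a)
X = -4147
(((-22 + 28*48) - 10235)*(5660 + X))*(5*(o(2, 3) - 4)) = (((-22 + 28*48) - 10235)*(5660 - 4147))*(5*((2 + 2 + 3) - 4)) = (((-22 + 1344) - 10235)*1513)*(5*(7 - 4)) = ((1322 - 10235)*1513)*(5*3) = -8913*1513*15 = -13485369*15 = -202280535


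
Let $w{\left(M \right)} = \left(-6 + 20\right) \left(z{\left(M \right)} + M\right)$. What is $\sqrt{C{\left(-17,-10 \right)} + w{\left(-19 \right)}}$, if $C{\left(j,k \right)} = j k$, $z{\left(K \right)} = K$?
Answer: $i \sqrt{362} \approx 19.026 i$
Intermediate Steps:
$w{\left(M \right)} = 28 M$ ($w{\left(M \right)} = \left(-6 + 20\right) \left(M + M\right) = 14 \cdot 2 M = 28 M$)
$\sqrt{C{\left(-17,-10 \right)} + w{\left(-19 \right)}} = \sqrt{\left(-17\right) \left(-10\right) + 28 \left(-19\right)} = \sqrt{170 - 532} = \sqrt{-362} = i \sqrt{362}$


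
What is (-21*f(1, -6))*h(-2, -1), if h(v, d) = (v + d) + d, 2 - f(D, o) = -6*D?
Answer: 672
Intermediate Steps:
f(D, o) = 2 + 6*D (f(D, o) = 2 - (-6)*D = 2 + 6*D)
h(v, d) = v + 2*d (h(v, d) = (d + v) + d = v + 2*d)
(-21*f(1, -6))*h(-2, -1) = (-21*(2 + 6*1))*(-2 + 2*(-1)) = (-21*(2 + 6))*(-2 - 2) = -21*8*(-4) = -168*(-4) = 672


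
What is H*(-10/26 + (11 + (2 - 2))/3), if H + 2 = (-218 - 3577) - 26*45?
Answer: -635776/39 ≈ -16302.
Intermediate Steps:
H = -4967 (H = -2 + ((-218 - 3577) - 26*45) = -2 + (-3795 - 1170) = -2 - 4965 = -4967)
H*(-10/26 + (11 + (2 - 2))/3) = -4967*(-10/26 + (11 + (2 - 2))/3) = -4967*(-10*1/26 + (11 + 0)*(⅓)) = -4967*(-5/13 + 11*(⅓)) = -4967*(-5/13 + 11/3) = -4967*128/39 = -635776/39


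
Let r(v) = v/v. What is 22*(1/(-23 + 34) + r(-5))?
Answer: 24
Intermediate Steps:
r(v) = 1
22*(1/(-23 + 34) + r(-5)) = 22*(1/(-23 + 34) + 1) = 22*(1/11 + 1) = 22*(12/11) = 24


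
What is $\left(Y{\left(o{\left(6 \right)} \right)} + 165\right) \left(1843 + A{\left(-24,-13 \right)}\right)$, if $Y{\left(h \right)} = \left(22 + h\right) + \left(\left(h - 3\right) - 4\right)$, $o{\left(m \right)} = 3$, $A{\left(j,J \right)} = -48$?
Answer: $333870$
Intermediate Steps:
$Y{\left(h \right)} = 15 + 2 h$ ($Y{\left(h \right)} = \left(22 + h\right) + \left(\left(-3 + h\right) - 4\right) = \left(22 + h\right) + \left(-7 + h\right) = 15 + 2 h$)
$\left(Y{\left(o{\left(6 \right)} \right)} + 165\right) \left(1843 + A{\left(-24,-13 \right)}\right) = \left(\left(15 + 2 \cdot 3\right) + 165\right) \left(1843 - 48\right) = \left(\left(15 + 6\right) + 165\right) 1795 = \left(21 + 165\right) 1795 = 186 \cdot 1795 = 333870$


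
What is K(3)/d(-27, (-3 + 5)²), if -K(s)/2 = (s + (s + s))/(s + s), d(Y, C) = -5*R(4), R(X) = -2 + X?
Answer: 3/10 ≈ 0.30000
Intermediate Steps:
d(Y, C) = -10 (d(Y, C) = -5*(-2 + 4) = -5*2 = -10)
K(s) = -3 (K(s) = -2*(s + (s + s))/(s + s) = -2*(s + 2*s)/(2*s) = -2*3*s*1/(2*s) = -2*3/2 = -3)
K(3)/d(-27, (-3 + 5)²) = -3/(-10) = -3*(-⅒) = 3/10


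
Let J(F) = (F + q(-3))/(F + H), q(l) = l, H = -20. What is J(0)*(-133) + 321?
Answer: 6021/20 ≈ 301.05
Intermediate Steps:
J(F) = (-3 + F)/(-20 + F) (J(F) = (F - 3)/(F - 20) = (-3 + F)/(-20 + F))
J(0)*(-133) + 321 = ((-3 + 0)/(-20 + 0))*(-133) + 321 = (-3/(-20))*(-133) + 321 = -1/20*(-3)*(-133) + 321 = (3/20)*(-133) + 321 = -399/20 + 321 = 6021/20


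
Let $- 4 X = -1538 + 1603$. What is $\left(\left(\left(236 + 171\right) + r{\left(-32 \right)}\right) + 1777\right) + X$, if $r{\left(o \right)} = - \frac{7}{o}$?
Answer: $\frac{69375}{32} \approx 2168.0$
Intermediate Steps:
$X = - \frac{65}{4}$ ($X = - \frac{-1538 + 1603}{4} = \left(- \frac{1}{4}\right) 65 = - \frac{65}{4} \approx -16.25$)
$\left(\left(\left(236 + 171\right) + r{\left(-32 \right)}\right) + 1777\right) + X = \left(\left(\left(236 + 171\right) - \frac{7}{-32}\right) + 1777\right) - \frac{65}{4} = \left(\left(407 - - \frac{7}{32}\right) + 1777\right) - \frac{65}{4} = \left(\left(407 + \frac{7}{32}\right) + 1777\right) - \frac{65}{4} = \left(\frac{13031}{32} + 1777\right) - \frac{65}{4} = \frac{69895}{32} - \frac{65}{4} = \frac{69375}{32}$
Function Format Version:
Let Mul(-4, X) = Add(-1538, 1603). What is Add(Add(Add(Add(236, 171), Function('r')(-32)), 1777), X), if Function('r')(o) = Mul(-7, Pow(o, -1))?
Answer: Rational(69375, 32) ≈ 2168.0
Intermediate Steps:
X = Rational(-65, 4) (X = Mul(Rational(-1, 4), Add(-1538, 1603)) = Mul(Rational(-1, 4), 65) = Rational(-65, 4) ≈ -16.250)
Add(Add(Add(Add(236, 171), Function('r')(-32)), 1777), X) = Add(Add(Add(Add(236, 171), Mul(-7, Pow(-32, -1))), 1777), Rational(-65, 4)) = Add(Add(Add(407, Mul(-7, Rational(-1, 32))), 1777), Rational(-65, 4)) = Add(Add(Add(407, Rational(7, 32)), 1777), Rational(-65, 4)) = Add(Add(Rational(13031, 32), 1777), Rational(-65, 4)) = Add(Rational(69895, 32), Rational(-65, 4)) = Rational(69375, 32)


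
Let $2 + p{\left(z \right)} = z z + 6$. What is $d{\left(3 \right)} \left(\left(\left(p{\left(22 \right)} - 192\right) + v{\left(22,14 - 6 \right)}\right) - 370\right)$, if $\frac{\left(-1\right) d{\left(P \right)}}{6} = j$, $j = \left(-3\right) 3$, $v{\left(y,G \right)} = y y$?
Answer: $22140$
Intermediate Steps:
$p{\left(z \right)} = 4 + z^{2}$ ($p{\left(z \right)} = -2 + \left(z z + 6\right) = -2 + \left(z^{2} + 6\right) = -2 + \left(6 + z^{2}\right) = 4 + z^{2}$)
$v{\left(y,G \right)} = y^{2}$
$j = -9$
$d{\left(P \right)} = 54$ ($d{\left(P \right)} = \left(-6\right) \left(-9\right) = 54$)
$d{\left(3 \right)} \left(\left(\left(p{\left(22 \right)} - 192\right) + v{\left(22,14 - 6 \right)}\right) - 370\right) = 54 \left(\left(\left(\left(4 + 22^{2}\right) - 192\right) + 22^{2}\right) - 370\right) = 54 \left(\left(\left(\left(4 + 484\right) - 192\right) + 484\right) - 370\right) = 54 \left(\left(\left(488 - 192\right) + 484\right) - 370\right) = 54 \left(\left(296 + 484\right) - 370\right) = 54 \left(780 - 370\right) = 54 \cdot 410 = 22140$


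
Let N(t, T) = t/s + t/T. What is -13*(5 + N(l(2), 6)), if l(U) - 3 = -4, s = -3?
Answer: -403/6 ≈ -67.167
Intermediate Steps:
l(U) = -1 (l(U) = 3 - 4 = -1)
N(t, T) = -t/3 + t/T (N(t, T) = t/(-3) + t/T = t*(-⅓) + t/T = -t/3 + t/T)
-13*(5 + N(l(2), 6)) = -13*(5 + (-⅓*(-1) - 1/6)) = -13*(5 + (⅓ - 1*⅙)) = -13*(5 + (⅓ - ⅙)) = -13*(5 + ⅙) = -13*31/6 = -403/6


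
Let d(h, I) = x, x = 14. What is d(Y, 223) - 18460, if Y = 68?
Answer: -18446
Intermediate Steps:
d(h, I) = 14
d(Y, 223) - 18460 = 14 - 18460 = -18446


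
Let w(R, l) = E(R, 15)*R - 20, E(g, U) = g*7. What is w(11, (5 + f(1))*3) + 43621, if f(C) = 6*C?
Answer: 44448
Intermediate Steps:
E(g, U) = 7*g
w(R, l) = -20 + 7*R² (w(R, l) = (7*R)*R - 20 = 7*R² - 20 = -20 + 7*R²)
w(11, (5 + f(1))*3) + 43621 = (-20 + 7*11²) + 43621 = (-20 + 7*121) + 43621 = (-20 + 847) + 43621 = 827 + 43621 = 44448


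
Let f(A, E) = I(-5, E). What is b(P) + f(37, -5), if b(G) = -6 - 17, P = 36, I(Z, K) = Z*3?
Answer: -38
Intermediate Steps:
I(Z, K) = 3*Z
f(A, E) = -15 (f(A, E) = 3*(-5) = -15)
b(G) = -23
b(P) + f(37, -5) = -23 - 15 = -38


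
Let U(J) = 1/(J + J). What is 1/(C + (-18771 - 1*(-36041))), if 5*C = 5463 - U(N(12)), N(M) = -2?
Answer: 20/367253 ≈ 5.4458e-5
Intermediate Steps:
U(J) = 1/(2*J)
C = 21853/20 (C = (5463 - 1/(2*(-2)))/5 = (5463 - (-1)/(2*2))/5 = (5463 - 1*(-1/4))/5 = (5463 + 1/4)/5 = (1/5)*(21853/4) = 21853/20 ≈ 1092.7)
1/(C + (-18771 - 1*(-36041))) = 1/(21853/20 + (-18771 - 1*(-36041))) = 1/(21853/20 + (-18771 + 36041)) = 1/(21853/20 + 17270) = 1/(367253/20) = 20/367253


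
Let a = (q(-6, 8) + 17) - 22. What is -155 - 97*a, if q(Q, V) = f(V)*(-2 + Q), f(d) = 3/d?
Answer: 621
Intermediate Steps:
q(Q, V) = 3*(-2 + Q)/V (q(Q, V) = (3/V)*(-2 + Q) = 3*(-2 + Q)/V)
a = -8 (a = (3*(-2 - 6)/8 + 17) - 22 = (3*(⅛)*(-8) + 17) - 22 = (-3 + 17) - 22 = 14 - 22 = -8)
-155 - 97*a = -155 - 97*(-8) = -155 + 776 = 621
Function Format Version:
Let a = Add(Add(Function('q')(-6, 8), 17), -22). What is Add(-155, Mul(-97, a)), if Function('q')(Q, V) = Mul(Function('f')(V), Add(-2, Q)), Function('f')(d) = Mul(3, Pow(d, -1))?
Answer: 621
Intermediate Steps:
Function('q')(Q, V) = Mul(3, Pow(V, -1), Add(-2, Q)) (Function('q')(Q, V) = Mul(Mul(3, Pow(V, -1)), Add(-2, Q)) = Mul(3, Pow(V, -1), Add(-2, Q)))
a = -8 (a = Add(Add(Mul(3, Pow(8, -1), Add(-2, -6)), 17), -22) = Add(Add(Mul(3, Rational(1, 8), -8), 17), -22) = Add(Add(-3, 17), -22) = Add(14, -22) = -8)
Add(-155, Mul(-97, a)) = Add(-155, Mul(-97, -8)) = Add(-155, 776) = 621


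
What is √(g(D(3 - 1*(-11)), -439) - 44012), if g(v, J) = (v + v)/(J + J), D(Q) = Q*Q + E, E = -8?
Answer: 4*I*√530132449/439 ≈ 209.79*I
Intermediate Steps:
D(Q) = -8 + Q² (D(Q) = Q*Q - 8 = Q² - 8 = -8 + Q²)
g(v, J) = v/J (g(v, J) = (2*v)/((2*J)) = (2*v)*(1/(2*J)) = v/J)
√(g(D(3 - 1*(-11)), -439) - 44012) = √((-8 + (3 - 1*(-11))²)/(-439) - 44012) = √((-8 + (3 + 11)²)*(-1/439) - 44012) = √((-8 + 14²)*(-1/439) - 44012) = √((-8 + 196)*(-1/439) - 44012) = √(188*(-1/439) - 44012) = √(-188/439 - 44012) = √(-19321456/439) = 4*I*√530132449/439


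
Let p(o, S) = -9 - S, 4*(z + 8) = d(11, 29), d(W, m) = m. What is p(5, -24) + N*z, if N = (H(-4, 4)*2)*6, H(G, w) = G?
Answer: 51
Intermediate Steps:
z = -¾ (z = -8 + (¼)*29 = -8 + 29/4 = -¾ ≈ -0.75000)
N = -48 (N = -4*2*6 = -8*6 = -48)
p(5, -24) + N*z = (-9 - 1*(-24)) - 48*(-¾) = (-9 + 24) + 36 = 15 + 36 = 51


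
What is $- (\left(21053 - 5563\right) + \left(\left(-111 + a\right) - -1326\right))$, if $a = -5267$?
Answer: $-11438$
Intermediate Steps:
$- (\left(21053 - 5563\right) + \left(\left(-111 + a\right) - -1326\right)) = - (\left(21053 - 5563\right) - 4052) = - (15490 + \left(-5378 + 1326\right)) = - (15490 - 4052) = \left(-1\right) 11438 = -11438$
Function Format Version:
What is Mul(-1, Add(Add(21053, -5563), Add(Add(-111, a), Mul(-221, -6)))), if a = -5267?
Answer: -11438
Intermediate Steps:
Mul(-1, Add(Add(21053, -5563), Add(Add(-111, a), Mul(-221, -6)))) = Mul(-1, Add(Add(21053, -5563), Add(Add(-111, -5267), Mul(-221, -6)))) = Mul(-1, Add(15490, Add(-5378, 1326))) = Mul(-1, Add(15490, -4052)) = Mul(-1, 11438) = -11438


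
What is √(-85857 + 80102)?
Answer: I*√5755 ≈ 75.862*I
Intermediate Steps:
√(-85857 + 80102) = √(-5755) = I*√5755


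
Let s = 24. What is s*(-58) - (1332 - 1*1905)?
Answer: -819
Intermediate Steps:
s*(-58) - (1332 - 1*1905) = 24*(-58) - (1332 - 1*1905) = -1392 - (1332 - 1905) = -1392 - 1*(-573) = -1392 + 573 = -819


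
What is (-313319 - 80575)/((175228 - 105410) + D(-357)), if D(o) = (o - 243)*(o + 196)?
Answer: -196947/83209 ≈ -2.3669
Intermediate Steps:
D(o) = (-243 + o)*(196 + o)
(-313319 - 80575)/((175228 - 105410) + D(-357)) = (-313319 - 80575)/((175228 - 105410) + (-47628 + (-357)² - 47*(-357))) = -393894/(69818 + (-47628 + 127449 + 16779)) = -393894/(69818 + 96600) = -393894/166418 = -393894*1/166418 = -196947/83209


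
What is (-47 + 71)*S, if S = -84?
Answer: -2016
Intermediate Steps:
(-47 + 71)*S = (-47 + 71)*(-84) = 24*(-84) = -2016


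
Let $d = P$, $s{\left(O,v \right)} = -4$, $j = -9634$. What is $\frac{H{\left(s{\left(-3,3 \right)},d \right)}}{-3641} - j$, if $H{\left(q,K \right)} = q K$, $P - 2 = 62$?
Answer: $\frac{35077650}{3641} \approx 9634.1$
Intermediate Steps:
$P = 64$ ($P = 2 + 62 = 64$)
$d = 64$
$H{\left(q,K \right)} = K q$
$\frac{H{\left(s{\left(-3,3 \right)},d \right)}}{-3641} - j = \frac{64 \left(-4\right)}{-3641} - -9634 = \left(-256\right) \left(- \frac{1}{3641}\right) + 9634 = \frac{256}{3641} + 9634 = \frac{35077650}{3641}$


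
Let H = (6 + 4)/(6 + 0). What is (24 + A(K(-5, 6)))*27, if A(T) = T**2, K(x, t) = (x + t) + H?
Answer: 840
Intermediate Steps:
H = 5/3 (H = 10/6 = 10*(1/6) = 5/3 ≈ 1.6667)
K(x, t) = 5/3 + t + x (K(x, t) = (x + t) + 5/3 = (t + x) + 5/3 = 5/3 + t + x)
(24 + A(K(-5, 6)))*27 = (24 + (5/3 + 6 - 5)**2)*27 = (24 + (8/3)**2)*27 = (24 + 64/9)*27 = (280/9)*27 = 840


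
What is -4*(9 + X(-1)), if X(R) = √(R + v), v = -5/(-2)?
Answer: -36 - 2*√6 ≈ -40.899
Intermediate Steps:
v = 5/2 (v = -5*(-½) = 5/2 ≈ 2.5000)
X(R) = √(5/2 + R) (X(R) = √(R + 5/2) = √(5/2 + R))
-4*(9 + X(-1)) = -4*(9 + √(10 + 4*(-1))/2) = -4*(9 + √(10 - 4)/2) = -4*(9 + √6/2) = -36 - 2*√6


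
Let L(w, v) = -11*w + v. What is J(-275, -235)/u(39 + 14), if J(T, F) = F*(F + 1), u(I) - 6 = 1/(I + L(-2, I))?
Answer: 7038720/769 ≈ 9153.1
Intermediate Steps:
L(w, v) = v - 11*w
u(I) = 6 + 1/(22 + 2*I) (u(I) = 6 + 1/(I + (I - 11*(-2))) = 6 + 1/(I + (I + 22)) = 6 + 1/(I + (22 + I)) = 6 + 1/(22 + 2*I))
J(T, F) = F*(1 + F)
J(-275, -235)/u(39 + 14) = (-235*(1 - 235))/(((133 + 12*(39 + 14))/(2*(11 + (39 + 14))))) = (-235*(-234))/(((133 + 12*53)/(2*(11 + 53)))) = 54990/(((1/2)*(133 + 636)/64)) = 54990/(((1/2)*(1/64)*769)) = 54990/(769/128) = 54990*(128/769) = 7038720/769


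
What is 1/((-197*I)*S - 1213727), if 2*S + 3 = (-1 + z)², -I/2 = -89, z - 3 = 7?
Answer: -1/2581301 ≈ -3.8740e-7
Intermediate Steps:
z = 10 (z = 3 + 7 = 10)
I = 178 (I = -2*(-89) = 178)
S = 39 (S = -3/2 + (-1 + 10)²/2 = -3/2 + (½)*9² = -3/2 + (½)*81 = -3/2 + 81/2 = 39)
1/((-197*I)*S - 1213727) = 1/(-197*178*39 - 1213727) = 1/(-35066*39 - 1213727) = 1/(-1367574 - 1213727) = 1/(-2581301) = -1/2581301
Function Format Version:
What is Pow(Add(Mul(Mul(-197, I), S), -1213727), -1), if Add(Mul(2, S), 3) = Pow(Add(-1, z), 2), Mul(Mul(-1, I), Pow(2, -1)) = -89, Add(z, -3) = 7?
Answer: Rational(-1, 2581301) ≈ -3.8740e-7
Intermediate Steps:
z = 10 (z = Add(3, 7) = 10)
I = 178 (I = Mul(-2, -89) = 178)
S = 39 (S = Add(Rational(-3, 2), Mul(Rational(1, 2), Pow(Add(-1, 10), 2))) = Add(Rational(-3, 2), Mul(Rational(1, 2), Pow(9, 2))) = Add(Rational(-3, 2), Mul(Rational(1, 2), 81)) = Add(Rational(-3, 2), Rational(81, 2)) = 39)
Pow(Add(Mul(Mul(-197, I), S), -1213727), -1) = Pow(Add(Mul(Mul(-197, 178), 39), -1213727), -1) = Pow(Add(Mul(-35066, 39), -1213727), -1) = Pow(Add(-1367574, -1213727), -1) = Pow(-2581301, -1) = Rational(-1, 2581301)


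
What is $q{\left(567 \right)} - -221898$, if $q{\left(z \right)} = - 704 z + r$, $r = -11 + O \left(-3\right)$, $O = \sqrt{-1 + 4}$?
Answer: $-177281 - 3 \sqrt{3} \approx -1.7729 \cdot 10^{5}$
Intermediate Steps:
$O = \sqrt{3} \approx 1.732$
$r = -11 - 3 \sqrt{3}$ ($r = -11 + \sqrt{3} \left(-3\right) = -11 - 3 \sqrt{3} \approx -16.196$)
$q{\left(z \right)} = -11 - 704 z - 3 \sqrt{3}$ ($q{\left(z \right)} = - 704 z - \left(11 + 3 \sqrt{3}\right) = -11 - 704 z - 3 \sqrt{3}$)
$q{\left(567 \right)} - -221898 = \left(-11 - 399168 - 3 \sqrt{3}\right) - -221898 = \left(-11 - 399168 - 3 \sqrt{3}\right) + 221898 = \left(-399179 - 3 \sqrt{3}\right) + 221898 = -177281 - 3 \sqrt{3}$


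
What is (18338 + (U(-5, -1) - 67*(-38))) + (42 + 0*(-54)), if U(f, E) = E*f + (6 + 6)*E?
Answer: 20919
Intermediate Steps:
U(f, E) = 12*E + E*f (U(f, E) = E*f + 12*E = 12*E + E*f)
(18338 + (U(-5, -1) - 67*(-38))) + (42 + 0*(-54)) = (18338 + (-(12 - 5) - 67*(-38))) + (42 + 0*(-54)) = (18338 + (-1*7 + 2546)) + (42 + 0) = (18338 + (-7 + 2546)) + 42 = (18338 + 2539) + 42 = 20877 + 42 = 20919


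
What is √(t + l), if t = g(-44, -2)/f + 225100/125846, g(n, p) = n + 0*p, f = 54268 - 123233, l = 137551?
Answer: √2590274102633672468196365/4339484695 ≈ 370.88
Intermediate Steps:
f = -68965
g(n, p) = n (g(n, p) = n + 0 = n)
t = 7764779362/4339484695 (t = -44/(-68965) + 225100/125846 = -44*(-1/68965) + 225100*(1/125846) = 44/68965 + 112550/62923 = 7764779362/4339484695 ≈ 1.7893)
√(t + l) = √(7764779362/4339484695 + 137551) = √(596908224061307/4339484695) = √2590274102633672468196365/4339484695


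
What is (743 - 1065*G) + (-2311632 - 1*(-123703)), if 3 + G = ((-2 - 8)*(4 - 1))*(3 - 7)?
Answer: -2311791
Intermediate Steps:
G = 117 (G = -3 + ((-2 - 8)*(4 - 1))*(3 - 7) = -3 - 10*3*(-4) = -3 - 30*(-4) = -3 + 120 = 117)
(743 - 1065*G) + (-2311632 - 1*(-123703)) = (743 - 1065*117) + (-2311632 - 1*(-123703)) = (743 - 124605) + (-2311632 + 123703) = -123862 - 2187929 = -2311791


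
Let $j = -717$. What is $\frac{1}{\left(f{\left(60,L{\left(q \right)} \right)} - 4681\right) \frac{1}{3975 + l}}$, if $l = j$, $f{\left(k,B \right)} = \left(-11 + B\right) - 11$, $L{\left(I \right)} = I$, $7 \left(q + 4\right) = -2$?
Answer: $- \frac{22806}{32951} \approx -0.69212$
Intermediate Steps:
$q = - \frac{30}{7}$ ($q = -4 + \frac{1}{7} \left(-2\right) = -4 - \frac{2}{7} = - \frac{30}{7} \approx -4.2857$)
$f{\left(k,B \right)} = -22 + B$
$l = -717$
$\frac{1}{\left(f{\left(60,L{\left(q \right)} \right)} - 4681\right) \frac{1}{3975 + l}} = \frac{1}{\left(\left(-22 - \frac{30}{7}\right) - 4681\right) \frac{1}{3975 - 717}} = \frac{1}{\left(- \frac{184}{7} - 4681\right) \frac{1}{3258}} = \frac{1}{\left(- \frac{32951}{7}\right) \frac{1}{3258}} = \frac{1}{- \frac{32951}{22806}} = - \frac{22806}{32951}$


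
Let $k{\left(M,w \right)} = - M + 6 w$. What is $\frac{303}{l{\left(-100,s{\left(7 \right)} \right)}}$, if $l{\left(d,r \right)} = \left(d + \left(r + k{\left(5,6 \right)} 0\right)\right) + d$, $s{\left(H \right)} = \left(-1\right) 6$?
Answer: $- \frac{303}{206} \approx -1.4709$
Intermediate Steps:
$s{\left(H \right)} = -6$
$l{\left(d,r \right)} = r + 2 d$ ($l{\left(d,r \right)} = \left(d + \left(r + \left(\left(-1\right) 5 + 6 \cdot 6\right) 0\right)\right) + d = \left(d + \left(r + \left(-5 + 36\right) 0\right)\right) + d = \left(d + \left(r + 31 \cdot 0\right)\right) + d = \left(d + \left(r + 0\right)\right) + d = \left(d + r\right) + d = r + 2 d$)
$\frac{303}{l{\left(-100,s{\left(7 \right)} \right)}} = \frac{303}{-6 + 2 \left(-100\right)} = \frac{303}{-6 - 200} = \frac{303}{-206} = 303 \left(- \frac{1}{206}\right) = - \frac{303}{206}$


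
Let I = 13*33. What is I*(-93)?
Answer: -39897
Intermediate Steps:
I = 429
I*(-93) = 429*(-93) = -39897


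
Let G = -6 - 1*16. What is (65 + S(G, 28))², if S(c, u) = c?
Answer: 1849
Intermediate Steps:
G = -22 (G = -6 - 16 = -22)
(65 + S(G, 28))² = (65 - 22)² = 43² = 1849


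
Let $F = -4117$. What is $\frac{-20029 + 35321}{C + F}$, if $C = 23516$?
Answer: $\frac{15292}{19399} \approx 0.78829$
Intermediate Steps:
$\frac{-20029 + 35321}{C + F} = \frac{-20029 + 35321}{23516 - 4117} = \frac{15292}{19399}$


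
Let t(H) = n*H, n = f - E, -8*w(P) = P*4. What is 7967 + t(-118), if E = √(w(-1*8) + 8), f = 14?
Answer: 6315 + 236*√3 ≈ 6723.8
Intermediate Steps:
w(P) = -P/2 (w(P) = -P*4/8 = -P/2)
E = 2*√3 (E = √(-(-1)*8/2 + 8) = √(-½*(-8) + 8) = √(4 + 8) = √12 = 2*√3 ≈ 3.4641)
n = 14 - 2*√3 ≈ 10.536
t(H) = H*(14 - 2*√3) (t(H) = (14 - 2*√3)*H = H*(14 - 2*√3))
7967 + t(-118) = 7967 + 2*(-118)*(7 - √3) = 7967 + (-1652 + 236*√3) = 6315 + 236*√3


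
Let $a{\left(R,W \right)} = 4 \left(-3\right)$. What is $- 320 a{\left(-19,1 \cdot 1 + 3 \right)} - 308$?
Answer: $3532$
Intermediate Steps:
$a{\left(R,W \right)} = -12$
$- 320 a{\left(-19,1 \cdot 1 + 3 \right)} - 308 = \left(-320\right) \left(-12\right) - 308 = 3840 - 308 = 3532$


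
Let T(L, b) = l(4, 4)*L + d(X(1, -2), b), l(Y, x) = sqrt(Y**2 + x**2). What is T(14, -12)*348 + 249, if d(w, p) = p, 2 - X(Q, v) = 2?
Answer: -3927 + 19488*sqrt(2) ≈ 23633.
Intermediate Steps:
X(Q, v) = 0 (X(Q, v) = 2 - 1*2 = 2 - 2 = 0)
T(L, b) = b + 4*L*sqrt(2) (T(L, b) = sqrt(4**2 + 4**2)*L + b = sqrt(16 + 16)*L + b = sqrt(32)*L + b = (4*sqrt(2))*L + b = 4*L*sqrt(2) + b = b + 4*L*sqrt(2))
T(14, -12)*348 + 249 = (-12 + 4*14*sqrt(2))*348 + 249 = (-12 + 56*sqrt(2))*348 + 249 = (-4176 + 19488*sqrt(2)) + 249 = -3927 + 19488*sqrt(2)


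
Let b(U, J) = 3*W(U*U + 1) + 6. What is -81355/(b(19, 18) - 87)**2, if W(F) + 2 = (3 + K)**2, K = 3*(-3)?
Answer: -81355/441 ≈ -184.48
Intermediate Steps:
K = -9
W(F) = 34 (W(F) = -2 + (3 - 9)**2 = -2 + (-6)**2 = -2 + 36 = 34)
b(U, J) = 108 (b(U, J) = 3*34 + 6 = 102 + 6 = 108)
-81355/(b(19, 18) - 87)**2 = -81355/(108 - 87)**2 = -81355/(21**2) = -81355/441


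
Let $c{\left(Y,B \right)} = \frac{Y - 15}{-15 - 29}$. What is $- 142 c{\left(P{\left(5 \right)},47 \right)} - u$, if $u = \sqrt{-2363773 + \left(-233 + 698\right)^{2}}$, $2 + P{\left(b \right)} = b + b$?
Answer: $- \frac{497}{22} - 2 i \sqrt{536887} \approx -22.591 - 1465.5 i$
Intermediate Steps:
$P{\left(b \right)} = -2 + 2 b$ ($P{\left(b \right)} = -2 + \left(b + b\right) = -2 + 2 b$)
$c{\left(Y,B \right)} = \frac{15}{44} - \frac{Y}{44}$ ($c{\left(Y,B \right)} = \frac{-15 + Y}{-44} = \left(-15 + Y\right) \left(- \frac{1}{44}\right) = \frac{15}{44} - \frac{Y}{44}$)
$u = 2 i \sqrt{536887}$ ($u = \sqrt{-2363773 + 465^{2}} = \sqrt{-2363773 + 216225} = \sqrt{-2147548} = 2 i \sqrt{536887} \approx 1465.5 i$)
$- 142 c{\left(P{\left(5 \right)},47 \right)} - u = - 142 \left(\frac{15}{44} - \frac{-2 + 2 \cdot 5}{44}\right) - 2 i \sqrt{536887} = - 142 \left(\frac{15}{44} - \frac{-2 + 10}{44}\right) - 2 i \sqrt{536887} = - 142 \left(\frac{15}{44} - \frac{2}{11}\right) - 2 i \sqrt{536887} = \left(-142\right) \frac{7}{44} - 2 i \sqrt{536887} = - \frac{497}{22} - 2 i \sqrt{536887}$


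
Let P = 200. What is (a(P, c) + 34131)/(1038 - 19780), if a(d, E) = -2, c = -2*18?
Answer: -34129/18742 ≈ -1.8210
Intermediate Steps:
c = -36
(a(P, c) + 34131)/(1038 - 19780) = (-2 + 34131)/(1038 - 19780) = 34129/(-18742) = 34129*(-1/18742) = -34129/18742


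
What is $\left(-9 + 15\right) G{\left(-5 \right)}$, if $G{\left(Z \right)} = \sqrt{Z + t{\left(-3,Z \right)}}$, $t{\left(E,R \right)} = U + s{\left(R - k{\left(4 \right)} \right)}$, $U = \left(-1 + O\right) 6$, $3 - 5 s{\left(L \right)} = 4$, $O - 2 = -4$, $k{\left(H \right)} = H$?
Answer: $\frac{12 i \sqrt{145}}{5} \approx 28.9 i$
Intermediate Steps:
$O = -2$ ($O = 2 - 4 = -2$)
$s{\left(L \right)} = - \frac{1}{5}$ ($s{\left(L \right)} = \frac{3}{5} - \frac{4}{5} = - \frac{1}{5}$)
$U = -18$ ($U = \left(-1 - 2\right) 6 = \left(-3\right) 6 = -18$)
$t{\left(E,R \right)} = - \frac{91}{5}$ ($t{\left(E,R \right)} = -18 - \frac{1}{5} = - \frac{91}{5}$)
$G{\left(Z \right)} = \sqrt{- \frac{91}{5} + Z}$ ($G{\left(Z \right)} = \sqrt{Z - \frac{91}{5}} = \sqrt{- \frac{91}{5} + Z}$)
$\left(-9 + 15\right) G{\left(-5 \right)} = \left(-9 + 15\right) \frac{\sqrt{-455 + 25 \left(-5\right)}}{5} = 6 \frac{\sqrt{-455 - 125}}{5} = 6 \frac{\sqrt{-580}}{5} = 6 \frac{2 i \sqrt{145}}{5} = \frac{12 i \sqrt{145}}{5}$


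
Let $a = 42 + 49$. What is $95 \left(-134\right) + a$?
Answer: $-12639$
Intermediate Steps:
$a = 91$
$95 \left(-134\right) + a = 95 \left(-134\right) + 91 = -12730 + 91 = -12639$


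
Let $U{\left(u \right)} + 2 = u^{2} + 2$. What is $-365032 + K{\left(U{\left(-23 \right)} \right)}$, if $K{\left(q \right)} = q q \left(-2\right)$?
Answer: $-924714$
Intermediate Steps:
$U{\left(u \right)} = u^{2}$ ($U{\left(u \right)} = -2 + \left(u^{2} + 2\right) = -2 + \left(2 + u^{2}\right) = u^{2}$)
$K{\left(q \right)} = - 2 q^{2}$ ($K{\left(q \right)} = q^{2} \left(-2\right) = - 2 q^{2}$)
$-365032 + K{\left(U{\left(-23 \right)} \right)} = -365032 - 2 \left(\left(-23\right)^{2}\right)^{2} = -365032 - 2 \cdot 529^{2} = -365032 - 559682 = -924714$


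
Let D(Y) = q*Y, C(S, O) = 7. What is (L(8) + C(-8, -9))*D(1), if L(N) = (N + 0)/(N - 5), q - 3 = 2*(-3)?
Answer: -29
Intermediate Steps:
q = -3 (q = 3 + 2*(-3) = 3 - 6 = -3)
L(N) = N/(-5 + N)
D(Y) = -3*Y
(L(8) + C(-8, -9))*D(1) = (8/(-5 + 8) + 7)*(-3*1) = (8/3 + 7)*(-3) = (29/3)*(-3) = -29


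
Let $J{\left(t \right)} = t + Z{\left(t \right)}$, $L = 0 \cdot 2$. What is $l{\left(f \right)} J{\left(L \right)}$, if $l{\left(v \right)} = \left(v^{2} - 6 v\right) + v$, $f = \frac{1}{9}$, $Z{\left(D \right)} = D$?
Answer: $0$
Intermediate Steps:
$L = 0$
$J{\left(t \right)} = 2 t$ ($J{\left(t \right)} = t + t = 2 t$)
$f = \frac{1}{9} \approx 0.11111$
$l{\left(v \right)} = v^{2} - 5 v$
$l{\left(f \right)} J{\left(L \right)} = \frac{-5 + \frac{1}{9}}{9} \cdot 2 \cdot 0 = \frac{1}{9} \left(- \frac{44}{9}\right) 0 = \left(- \frac{44}{81}\right) 0 = 0$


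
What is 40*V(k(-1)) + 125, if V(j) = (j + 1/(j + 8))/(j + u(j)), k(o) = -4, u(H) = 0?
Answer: 325/2 ≈ 162.50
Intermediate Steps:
V(j) = (j + 1/(8 + j))/j (V(j) = (j + 1/(j + 8))/(j + 0) = (j + 1/(8 + j))/j)
40*V(k(-1)) + 125 = 40*((1 + (-4)² + 8*(-4))/((-4)*(8 - 4))) + 125 = 40*(-¼*(1 + 16 - 32)/4) + 125 = 40*(-¼*¼*(-15)) + 125 = 40*(15/16) + 125 = 75/2 + 125 = 325/2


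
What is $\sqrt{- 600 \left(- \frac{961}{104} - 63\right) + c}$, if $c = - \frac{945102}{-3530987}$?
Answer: $\frac{3 \sqrt{10147765300171432609}}{45902831} \approx 208.19$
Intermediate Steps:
$c = \frac{945102}{3530987}$ ($c = \left(-945102\right) \left(- \frac{1}{3530987}\right) = \frac{945102}{3530987} \approx 0.26766$)
$\sqrt{- 600 \left(- \frac{961}{104} - 63\right) + c} = \sqrt{- 600 \left(- \frac{961}{104} - 63\right) + \frac{945102}{3530987}} = \sqrt{\left(-600\right) \left(- \frac{7513}{104}\right) + \frac{945102}{3530987}} = \sqrt{\frac{563475}{13} + \frac{945102}{3530987}} = \sqrt{\frac{1989635186151}{45902831}} = \frac{3 \sqrt{10147765300171432609}}{45902831}$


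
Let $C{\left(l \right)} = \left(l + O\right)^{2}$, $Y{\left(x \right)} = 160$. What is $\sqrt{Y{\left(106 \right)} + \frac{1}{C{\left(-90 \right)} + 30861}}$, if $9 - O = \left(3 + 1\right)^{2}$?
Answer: $\frac{\sqrt{259467704270}}{40270} \approx 12.649$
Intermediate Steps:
$O = -7$ ($O = 9 - \left(3 + 1\right)^{2} = 9 - 4^{2} = 9 - 16 = -7$)
$C{\left(l \right)} = \left(-7 + l\right)^{2}$ ($C{\left(l \right)} = \left(l - 7\right)^{2} = \left(-7 + l\right)^{2}$)
$\sqrt{Y{\left(106 \right)} + \frac{1}{C{\left(-90 \right)} + 30861}} = \sqrt{160 + \frac{1}{\left(-7 - 90\right)^{2} + 30861}} = \sqrt{160 + \frac{1}{\left(-97\right)^{2} + 30861}} = \sqrt{160 + \frac{1}{9409 + 30861}} = \sqrt{160 + \frac{1}{40270}} = \sqrt{\frac{6443201}{40270}} = \frac{\sqrt{259467704270}}{40270}$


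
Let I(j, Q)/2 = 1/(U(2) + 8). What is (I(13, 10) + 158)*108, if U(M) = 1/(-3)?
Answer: 393120/23 ≈ 17092.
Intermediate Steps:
U(M) = -⅓
I(j, Q) = 6/23 (I(j, Q) = 2/(-⅓ + 8) = 2/(23/3) = 2*(3/23) = 6/23)
(I(13, 10) + 158)*108 = (6/23 + 158)*108 = (3640/23)*108 = 393120/23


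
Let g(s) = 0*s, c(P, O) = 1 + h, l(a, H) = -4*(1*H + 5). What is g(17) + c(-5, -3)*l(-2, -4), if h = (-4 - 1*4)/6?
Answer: 4/3 ≈ 1.3333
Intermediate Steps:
h = -4/3 (h = (-4 - 4)*(1/6) = -8*1/6 = -4/3 ≈ -1.3333)
l(a, H) = -20 - 4*H (l(a, H) = -4*(H + 5) = -4*(5 + H) = -20 - 4*H)
c(P, O) = -1/3 (c(P, O) = 1 - 4/3 = -1/3)
g(s) = 0
g(17) + c(-5, -3)*l(-2, -4) = 0 - (-20 - 4*(-4))/3 = 0 - (-20 + 16)/3 = 0 - 1/3*(-4) = 0 + 4/3 = 4/3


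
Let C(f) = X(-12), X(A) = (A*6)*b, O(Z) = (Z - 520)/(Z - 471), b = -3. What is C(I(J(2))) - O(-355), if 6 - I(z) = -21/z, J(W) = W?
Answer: 25363/118 ≈ 214.94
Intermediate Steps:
O(Z) = (-520 + Z)/(-471 + Z)
I(z) = 6 + 21/z (I(z) = 6 - (-21)/z = 6 + 21/z)
X(A) = -18*A (X(A) = (A*6)*(-3) = (6*A)*(-3) = -18*A)
C(f) = 216 (C(f) = -18*(-12) = 216)
C(I(J(2))) - O(-355) = 216 - (-520 - 355)/(-471 - 355) = 216 - (-875)/(-826) = 216 - (-1)*(-875)/826 = 216 - 1*125/118 = 216 - 125/118 = 25363/118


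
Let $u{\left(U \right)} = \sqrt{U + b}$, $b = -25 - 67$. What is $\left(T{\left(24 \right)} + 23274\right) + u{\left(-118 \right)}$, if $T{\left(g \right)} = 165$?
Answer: $23439 + i \sqrt{210} \approx 23439.0 + 14.491 i$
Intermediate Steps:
$b = -92$ ($b = -25 - 67 = -92$)
$u{\left(U \right)} = \sqrt{-92 + U}$ ($u{\left(U \right)} = \sqrt{U - 92} = \sqrt{-92 + U}$)
$\left(T{\left(24 \right)} + 23274\right) + u{\left(-118 \right)} = \left(165 + 23274\right) + \sqrt{-92 - 118} = 23439 + \sqrt{-210} = 23439 + i \sqrt{210}$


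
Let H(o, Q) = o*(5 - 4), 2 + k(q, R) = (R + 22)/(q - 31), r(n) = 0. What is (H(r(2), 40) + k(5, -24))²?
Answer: 625/169 ≈ 3.6982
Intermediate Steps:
k(q, R) = -2 + (22 + R)/(-31 + q) (k(q, R) = -2 + (R + 22)/(q - 31) = -2 + (22 + R)/(-31 + q))
H(o, Q) = o (H(o, Q) = o*1 = o)
(H(r(2), 40) + k(5, -24))² = (0 + (84 - 24 - 2*5)/(-31 + 5))² = (0 + (84 - 24 - 10)/(-26))² = (0 - 1/26*50)² = (0 - 25/13)² = (-25/13)² = 625/169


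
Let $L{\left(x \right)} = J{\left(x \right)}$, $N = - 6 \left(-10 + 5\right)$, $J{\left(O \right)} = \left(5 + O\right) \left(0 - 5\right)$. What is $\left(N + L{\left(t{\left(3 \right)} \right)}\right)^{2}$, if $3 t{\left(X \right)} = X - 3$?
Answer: $25$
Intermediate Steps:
$J{\left(O \right)} = -25 - 5 O$ ($J{\left(O \right)} = \left(5 + O\right) \left(-5\right) = -25 - 5 O$)
$t{\left(X \right)} = -1 + \frac{X}{3}$ ($t{\left(X \right)} = \frac{X - 3}{3} = \frac{-3 + X}{3} = -1 + \frac{X}{3}$)
$N = 30$ ($N = \left(-6\right) \left(-5\right) = 30$)
$L{\left(x \right)} = -25 - 5 x$
$\left(N + L{\left(t{\left(3 \right)} \right)}\right)^{2} = \left(30 - \left(25 + 5 \left(-1 + \frac{1}{3} \cdot 3\right)\right)\right)^{2} = \left(30 - \left(25 + 5 \left(-1 + 1\right)\right)\right)^{2} = \left(30 - 25\right)^{2} = 5^{2} = 25$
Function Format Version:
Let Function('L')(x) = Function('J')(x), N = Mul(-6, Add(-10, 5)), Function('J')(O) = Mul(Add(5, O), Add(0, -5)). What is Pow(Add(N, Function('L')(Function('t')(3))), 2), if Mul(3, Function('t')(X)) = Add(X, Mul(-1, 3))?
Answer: 25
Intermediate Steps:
Function('J')(O) = Add(-25, Mul(-5, O)) (Function('J')(O) = Mul(Add(5, O), -5) = Add(-25, Mul(-5, O)))
Function('t')(X) = Add(-1, Mul(Rational(1, 3), X)) (Function('t')(X) = Mul(Rational(1, 3), Add(X, Mul(-1, 3))) = Mul(Rational(1, 3), Add(X, -3)) = Mul(Rational(1, 3), Add(-3, X)) = Add(-1, Mul(Rational(1, 3), X)))
N = 30 (N = Mul(-6, -5) = 30)
Function('L')(x) = Add(-25, Mul(-5, x))
Pow(Add(N, Function('L')(Function('t')(3))), 2) = Pow(Add(30, Add(-25, Mul(-5, Add(-1, Mul(Rational(1, 3), 3))))), 2) = Pow(Add(30, Add(-25, Mul(-5, Add(-1, 1)))), 2) = Pow(Add(30, Add(-25, Mul(-5, 0))), 2) = Pow(Add(30, Add(-25, 0)), 2) = Pow(Add(30, -25), 2) = Pow(5, 2) = 25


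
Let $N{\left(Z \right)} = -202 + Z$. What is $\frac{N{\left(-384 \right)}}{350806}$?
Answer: $- \frac{293}{175403} \approx -0.0016704$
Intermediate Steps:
$\frac{N{\left(-384 \right)}}{350806} = \frac{-202 - 384}{350806} = \left(-586\right) \frac{1}{350806} = - \frac{293}{175403}$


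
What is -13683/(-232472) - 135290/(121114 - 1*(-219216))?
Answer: -2679440149/7911719576 ≈ -0.33867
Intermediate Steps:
-13683/(-232472) - 135290/(121114 - 1*(-219216)) = -13683*(-1/232472) - 135290/(121114 + 219216) = 13683/232472 - 135290/340330 = 13683/232472 - 135290*1/340330 = 13683/232472 - 13529/34033 = -2679440149/7911719576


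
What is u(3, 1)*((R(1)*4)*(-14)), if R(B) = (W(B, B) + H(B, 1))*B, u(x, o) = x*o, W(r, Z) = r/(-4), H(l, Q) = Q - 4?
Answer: 546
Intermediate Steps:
H(l, Q) = -4 + Q
W(r, Z) = -r/4 (W(r, Z) = r*(-¼) = -r/4)
u(x, o) = o*x
R(B) = B*(-3 - B/4) (R(B) = (-B/4 + (-4 + 1))*B = (-B/4 - 3)*B = (-3 - B/4)*B = B*(-3 - B/4))
u(3, 1)*((R(1)*4)*(-14)) = (1*3)*((-¼*1*(12 + 1)*4)*(-14)) = 3*((-¼*1*13*4)*(-14)) = 3*(-13/4*4*(-14)) = 3*(-13*(-14)) = 3*182 = 546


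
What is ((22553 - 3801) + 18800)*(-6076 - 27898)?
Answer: -1275791648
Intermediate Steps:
((22553 - 3801) + 18800)*(-6076 - 27898) = (18752 + 18800)*(-33974) = 37552*(-33974) = -1275791648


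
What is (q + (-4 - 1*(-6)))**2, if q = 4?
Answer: 36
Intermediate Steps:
(q + (-4 - 1*(-6)))**2 = (4 + (-4 - 1*(-6)))**2 = (4 + (-4 + 6))**2 = (4 + 2)**2 = 6**2 = 36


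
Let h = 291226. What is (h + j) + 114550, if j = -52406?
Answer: 353370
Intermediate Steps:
(h + j) + 114550 = (291226 - 52406) + 114550 = 238820 + 114550 = 353370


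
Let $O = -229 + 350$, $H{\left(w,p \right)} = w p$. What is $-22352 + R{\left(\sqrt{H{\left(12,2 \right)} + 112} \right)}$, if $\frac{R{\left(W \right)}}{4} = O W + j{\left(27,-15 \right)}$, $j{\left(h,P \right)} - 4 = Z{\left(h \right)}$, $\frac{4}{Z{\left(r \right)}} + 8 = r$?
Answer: $- \frac{424368}{19} + 968 \sqrt{34} \approx -16691.0$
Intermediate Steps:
$Z{\left(r \right)} = \frac{4}{-8 + r}$
$H{\left(w,p \right)} = p w$
$j{\left(h,P \right)} = 4 + \frac{4}{-8 + h}$
$O = 121$
$R{\left(W \right)} = \frac{320}{19} + 484 W$ ($R{\left(W \right)} = 4 \left(121 W + \frac{4 \left(-7 + 27\right)}{-8 + 27}\right) = 4 \left(121 W + 4 \cdot \frac{1}{19} \cdot 20\right) = 4 \left(121 W + \frac{80}{19}\right) = 4 \left(\frac{80}{19} + 121 W\right) = \frac{320}{19} + 484 W$)
$-22352 + R{\left(\sqrt{H{\left(12,2 \right)} + 112} \right)} = -22352 + \left(\frac{320}{19} + 484 \sqrt{2 \cdot 12 + 112}\right) = -22352 + \left(\frac{320}{19} + 484 \sqrt{24 + 112}\right) = -22352 + \left(\frac{320}{19} + 484 \sqrt{136}\right) = -22352 + \left(\frac{320}{19} + 484 \cdot 2 \sqrt{34}\right) = -22352 + \left(\frac{320}{19} + 968 \sqrt{34}\right) = - \frac{424368}{19} + 968 \sqrt{34}$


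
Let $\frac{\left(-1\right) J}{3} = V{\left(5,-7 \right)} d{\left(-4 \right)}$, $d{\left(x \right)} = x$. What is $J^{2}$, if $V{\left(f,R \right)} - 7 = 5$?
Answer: $20736$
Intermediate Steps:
$V{\left(f,R \right)} = 12$ ($V{\left(f,R \right)} = 7 + 5 = 12$)
$J = 144$ ($J = - 3 \cdot 12 \left(-4\right) = \left(-3\right) \left(-48\right) = 144$)
$J^{2} = 144^{2} = 20736$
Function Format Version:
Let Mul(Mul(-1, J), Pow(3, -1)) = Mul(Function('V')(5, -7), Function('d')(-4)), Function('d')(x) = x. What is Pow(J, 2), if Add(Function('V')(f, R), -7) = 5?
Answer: 20736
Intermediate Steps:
Function('V')(f, R) = 12 (Function('V')(f, R) = Add(7, 5) = 12)
J = 144 (J = Mul(-3, Mul(12, -4)) = Mul(-3, -48) = 144)
Pow(J, 2) = Pow(144, 2) = 20736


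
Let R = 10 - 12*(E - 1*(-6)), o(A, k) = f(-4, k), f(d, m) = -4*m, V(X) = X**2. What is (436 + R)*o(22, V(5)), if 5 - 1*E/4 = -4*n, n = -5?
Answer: -109400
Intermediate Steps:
E = -60 (E = 20 - (-16)*(-5) = 20 - 4*20 = 20 - 80 = -60)
o(A, k) = -4*k
R = 658 (R = 10 - 12*(-60 - 1*(-6)) = 10 - 12*(-60 + 6) = 10 - 12*(-54) = 10 + 648 = 658)
(436 + R)*o(22, V(5)) = (436 + 658)*(-4*5**2) = 1094*(-4*25) = 1094*(-100) = -109400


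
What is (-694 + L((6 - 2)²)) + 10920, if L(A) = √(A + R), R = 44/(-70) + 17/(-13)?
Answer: 10226 + 9*√35945/455 ≈ 10230.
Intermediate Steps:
R = -881/455 (R = 44*(-1/70) + 17*(-1/13) = -22/35 - 17/13 = -881/455 ≈ -1.9363)
L(A) = √(-881/455 + A) (L(A) = √(A - 881/455) = √(-881/455 + A))
(-694 + L((6 - 2)²)) + 10920 = (-694 + √(-400855 + 207025*(6 - 2)²)/455) + 10920 = (-694 + √(-400855 + 207025*4²)/455) + 10920 = (-694 + √(-400855 + 207025*16)/455) + 10920 = (-694 + √(-400855 + 3312400)/455) + 10920 = (-694 + √2911545/455) + 10920 = (-694 + (9*√35945)/455) + 10920 = (-694 + 9*√35945/455) + 10920 = 10226 + 9*√35945/455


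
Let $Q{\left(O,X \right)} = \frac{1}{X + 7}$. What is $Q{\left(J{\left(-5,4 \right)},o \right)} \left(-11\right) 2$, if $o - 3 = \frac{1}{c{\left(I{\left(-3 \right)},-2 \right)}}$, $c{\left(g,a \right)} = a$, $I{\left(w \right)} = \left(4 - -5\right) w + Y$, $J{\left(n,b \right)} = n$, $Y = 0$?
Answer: $- \frac{44}{19} \approx -2.3158$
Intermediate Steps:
$I{\left(w \right)} = 9 w$ ($I{\left(w \right)} = \left(4 - -5\right) w + 0 = \left(4 + 5\right) w + 0 = 9 w + 0 = 9 w$)
$o = \frac{5}{2}$ ($o = 3 + \frac{1}{-2} = 3 - \frac{1}{2} = \frac{5}{2} \approx 2.5$)
$Q{\left(O,X \right)} = \frac{1}{7 + X}$
$Q{\left(J{\left(-5,4 \right)},o \right)} \left(-11\right) 2 = \frac{1}{7 + \frac{5}{2}} \left(-11\right) 2 = \frac{1}{\frac{19}{2}} \left(-11\right) 2 = \frac{2}{19} \left(-11\right) 2 = \left(- \frac{22}{19}\right) 2 = - \frac{44}{19}$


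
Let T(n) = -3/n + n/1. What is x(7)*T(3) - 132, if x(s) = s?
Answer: -118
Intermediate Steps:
T(n) = n - 3/n (T(n) = -3/n + n*1 = -3/n + n = n - 3/n)
x(7)*T(3) - 132 = 7*(3 - 3/3) - 132 = 7*(3 - 3*⅓) - 132 = 7*(3 - 1) - 132 = 7*2 - 132 = 14 - 132 = -118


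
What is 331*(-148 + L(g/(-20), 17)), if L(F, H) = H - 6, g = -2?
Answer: -45347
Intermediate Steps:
L(F, H) = -6 + H
331*(-148 + L(g/(-20), 17)) = 331*(-148 + (-6 + 17)) = 331*(-148 + 11) = 331*(-137) = -45347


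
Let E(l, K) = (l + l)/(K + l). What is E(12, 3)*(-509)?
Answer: -4072/5 ≈ -814.40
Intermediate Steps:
E(l, K) = 2*l/(K + l) (E(l, K) = (2*l)/(K + l) = 2*l/(K + l))
E(12, 3)*(-509) = (2*12/(3 + 12))*(-509) = (2*12/15)*(-509) = (2*12*(1/15))*(-509) = (8/5)*(-509) = -4072/5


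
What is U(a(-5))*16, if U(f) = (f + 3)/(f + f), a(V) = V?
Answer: 16/5 ≈ 3.2000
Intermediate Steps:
U(f) = (3 + f)/(2*f) (U(f) = (3 + f)/((2*f)) = (3 + f)*(1/(2*f)) = (3 + f)/(2*f))
U(a(-5))*16 = ((½)*(3 - 5)/(-5))*16 = ((½)*(-⅕)*(-2))*16 = (⅕)*16 = 16/5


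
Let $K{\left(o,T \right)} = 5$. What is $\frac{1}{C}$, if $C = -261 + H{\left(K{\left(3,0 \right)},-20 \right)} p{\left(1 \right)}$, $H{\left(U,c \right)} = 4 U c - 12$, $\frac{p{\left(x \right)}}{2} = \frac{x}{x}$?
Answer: $- \frac{1}{1085} \approx -0.00092166$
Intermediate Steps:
$p{\left(x \right)} = 2$ ($p{\left(x \right)} = 2 \frac{x}{x} = 2 \cdot 1 = 2$)
$H{\left(U,c \right)} = -12 + 4 U c$ ($H{\left(U,c \right)} = 4 U c - 12 = -12 + 4 U c$)
$C = -1085$ ($C = -261 + \left(-12 + 4 \cdot 5 \left(-20\right)\right) 2 = -261 + \left(-12 - 400\right) 2 = -261 - 824 = -1085$)
$\frac{1}{C} = \frac{1}{-1085} = - \frac{1}{1085}$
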